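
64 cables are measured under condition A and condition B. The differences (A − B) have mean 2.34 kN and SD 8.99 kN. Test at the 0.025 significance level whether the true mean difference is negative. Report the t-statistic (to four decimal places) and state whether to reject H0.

t = 2.0823; fail to reject H0

H0: μ_d = 0; H1: μ_d < 0 (paired t-test on the differences, left-tailed).
t = d̄/(s_d/√n) = 2.34/(8.99/√64) = 2.0823
df = n − 1 = 63
p-value = P(T ≤ 2.0823) ≈ 0.9793
Since p ≈ 0.9793 > α = 0.025, fail to reject H0; the data do not provide sufficient evidence against H0.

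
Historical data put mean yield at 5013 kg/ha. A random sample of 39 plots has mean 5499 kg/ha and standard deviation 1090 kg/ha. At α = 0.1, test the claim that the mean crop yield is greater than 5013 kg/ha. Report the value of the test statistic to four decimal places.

2.7845

H0: μ = 5013; H1: μ > 5013 (one-sample t-test, right-tailed).
t = (x̄ − μ₀)/(s/√n) = (5499 − 5013)/(1090/√39) = 2.7845
df = n − 1 = 38
p-value = P(T ≥ 2.7845) ≈ 0.004
Since p ≈ 0.004 < α = 0.1, reject H0; the data support H1.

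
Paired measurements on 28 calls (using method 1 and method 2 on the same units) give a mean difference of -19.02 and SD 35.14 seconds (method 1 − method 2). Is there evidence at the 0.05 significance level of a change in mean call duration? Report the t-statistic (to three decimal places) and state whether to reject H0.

H0: μ_d = 0; H1: μ_d ≠ 0 (paired t-test on the differences, two-sided).
t = d̄/(s_d/√n) = -19.02/(35.14/√28) = -2.864
df = n − 1 = 27
Two-sided p-value ≈ 0.0080
Since p ≈ 0.0080 < α = 0.05, reject H0; the evidence is statistically significant.

t = -2.864; reject H0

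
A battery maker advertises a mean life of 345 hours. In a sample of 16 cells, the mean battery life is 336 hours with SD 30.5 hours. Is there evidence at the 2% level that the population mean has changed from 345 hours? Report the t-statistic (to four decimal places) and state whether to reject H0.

H0: μ = 345; H1: μ ≠ 345 (one-sample t-test, two-sided).
t = (x̄ − μ₀)/(s/√n) = (336 − 345)/(30.5/√16) = -1.1803
df = n − 1 = 15
Two-sided p-value ≈ 0.2562
Since p ≈ 0.2562 > α = 0.02, fail to reject H0; the data do not provide sufficient evidence against H0.

t = -1.1803; fail to reject H0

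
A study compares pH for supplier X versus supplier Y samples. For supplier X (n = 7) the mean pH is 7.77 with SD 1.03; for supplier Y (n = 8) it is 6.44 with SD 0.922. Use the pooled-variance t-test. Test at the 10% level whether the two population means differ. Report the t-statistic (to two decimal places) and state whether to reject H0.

t = 2.64; reject H0

Let group 1 = supplier X, group 2 = supplier Y. H0: μ_1 = μ_2; H1: μ_1 ≠ μ_2 (two-sample pooled-variance t-test, two-sided).
s_p² = [(7−1)·1.03² + (8−1)·0.922²]/(7+8−2) = 0.947384
t = (7.77 − 6.44)/√[0.947384·(1/7 + 1/8)] = 2.64
df = n₁ + n₂ − 2 = 13
Two-sided p-value ≈ 0.020
Since p ≈ 0.020 < α = 0.1, reject H0; the data support H1.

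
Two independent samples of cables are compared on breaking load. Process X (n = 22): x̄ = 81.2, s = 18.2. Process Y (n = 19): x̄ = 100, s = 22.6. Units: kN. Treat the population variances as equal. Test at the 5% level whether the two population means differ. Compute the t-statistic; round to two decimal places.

Let group 1 = process X, group 2 = process Y. H0: μ_1 = μ_2; H1: μ_1 ≠ μ_2 (two-sample pooled-variance t-test, two-sided).
s_p² = [(22−1)·18.2² + (19−1)·22.6²]/(22+19−2) = 414.095
t = (81.2 − 100)/√[414.095·(1/22 + 1/19)] = -2.95
df = n₁ + n₂ − 2 = 39
Two-sided p-value ≈ 0.005
Since p ≈ 0.005 < α = 0.05, reject H0; the evidence is statistically significant.

-2.95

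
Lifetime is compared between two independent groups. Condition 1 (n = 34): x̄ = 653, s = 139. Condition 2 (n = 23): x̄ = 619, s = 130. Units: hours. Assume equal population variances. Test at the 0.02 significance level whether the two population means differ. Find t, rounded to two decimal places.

Let group 1 = condition 1, group 2 = condition 2. H0: μ_1 = μ_2; H1: μ_1 ≠ μ_2 (two-sample pooled-variance t-test, two-sided).
s_p² = [(34−1)·139² + (23−1)·130²]/(34+23−2) = 18352.6
t = (653 − 619)/√[18352.6·(1/34 + 1/23)] = 0.93
df = n₁ + n₂ − 2 = 55
Two-sided p-value ≈ 0.357
Since p ≈ 0.357 > α = 0.02, fail to reject H0; the data do not provide sufficient evidence against H0.

0.93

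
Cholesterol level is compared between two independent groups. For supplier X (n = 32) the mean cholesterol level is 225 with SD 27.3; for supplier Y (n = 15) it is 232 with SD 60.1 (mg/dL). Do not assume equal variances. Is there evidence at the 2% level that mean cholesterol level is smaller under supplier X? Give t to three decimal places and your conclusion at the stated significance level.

Let group 1 = supplier X, group 2 = supplier Y. H0: μ_1 = μ_2; H1: μ_1 < μ_2 (Welch's two-sample t-test, left-tailed).
t = (x̄_1 − x̄_2)/√(s_1²/n_1 + s_2²/n_2) = (225 − 232)/√(27.3²/32 + 60.1²/15) = -0.431
Welch–Satterthwaite df ≈ 16.77
p-value = P(T ≤ -0.431) ≈ 0.336
Since p ≈ 0.336 > α = 0.02, fail to reject H0; the data do not provide sufficient evidence against H0.

t = -0.431; fail to reject H0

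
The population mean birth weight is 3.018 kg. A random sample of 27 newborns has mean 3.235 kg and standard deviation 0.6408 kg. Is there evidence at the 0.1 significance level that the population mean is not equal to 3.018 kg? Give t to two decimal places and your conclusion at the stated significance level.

t = 1.76; reject H0

H0: μ = 3.018; H1: μ ≠ 3.018 (one-sample t-test, two-sided).
t = (x̄ − μ₀)/(s/√n) = (3.235 − 3.018)/(0.6408/√27) = 1.76
df = n − 1 = 26
Two-sided p-value ≈ 0.090
Since p ≈ 0.090 < α = 0.1, reject H0; the data support H1.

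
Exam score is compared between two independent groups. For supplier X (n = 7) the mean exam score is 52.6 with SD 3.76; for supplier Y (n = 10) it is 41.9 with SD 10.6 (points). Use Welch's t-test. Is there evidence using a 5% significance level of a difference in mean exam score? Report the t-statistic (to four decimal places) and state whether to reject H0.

Let group 1 = supplier X, group 2 = supplier Y. H0: μ_1 = μ_2; H1: μ_1 ≠ μ_2 (Welch's two-sample t-test, two-sided).
t = (x̄_1 − x̄_2)/√(s_1²/n_1 + s_2²/n_2) = (52.6 − 41.9)/√(3.76²/7 + 10.6²/10) = 2.9389
Welch–Satterthwaite df ≈ 11.95
Two-sided p-value ≈ 0.0124
Since p ≈ 0.0124 < α = 0.05, reject H0; the data support H1.

t = 2.9389; reject H0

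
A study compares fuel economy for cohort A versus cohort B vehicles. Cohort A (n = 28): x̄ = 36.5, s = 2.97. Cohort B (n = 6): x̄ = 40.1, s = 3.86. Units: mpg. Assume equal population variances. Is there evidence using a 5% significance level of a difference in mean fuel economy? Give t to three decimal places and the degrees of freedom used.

t = -2.560, df = 32

Let group 1 = cohort A, group 2 = cohort B. H0: μ_1 = μ_2; H1: μ_1 ≠ μ_2 (two-sample pooled-variance t-test, two-sided).
s_p² = [(28−1)·2.97² + (6−1)·3.86²]/(28+6−2) = 9.7707
t = (36.5 − 40.1)/√[9.7707·(1/28 + 1/6)] = -2.560
df = n₁ + n₂ − 2 = 32
Two-sided p-value ≈ 0.015
Since p ≈ 0.015 < α = 0.05, reject H0; the data support H1.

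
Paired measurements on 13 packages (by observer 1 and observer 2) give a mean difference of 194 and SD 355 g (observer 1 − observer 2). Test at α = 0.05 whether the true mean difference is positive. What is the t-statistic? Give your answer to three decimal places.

H0: μ_d = 0; H1: μ_d > 0 (paired t-test on the differences, right-tailed).
t = d̄/(s_d/√n) = 194/(355/√13) = 1.970
df = n − 1 = 12
p-value = P(T ≥ 1.970) ≈ 0.0362
Since p ≈ 0.0362 < α = 0.05, reject H0; the evidence is statistically significant.

1.970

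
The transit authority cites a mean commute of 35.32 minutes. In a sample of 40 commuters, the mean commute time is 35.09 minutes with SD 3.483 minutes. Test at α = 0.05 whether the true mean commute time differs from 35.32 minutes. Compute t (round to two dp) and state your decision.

t = -0.42; fail to reject H0

H0: μ = 35.32; H1: μ ≠ 35.32 (one-sample t-test, two-sided).
t = (x̄ − μ₀)/(s/√n) = (35.09 − 35.32)/(3.483/√40) = -0.42
df = n − 1 = 39
Two-sided p-value ≈ 0.6785
Since p ≈ 0.6785 > α = 0.05, fail to reject H0; the evidence is not statistically significant.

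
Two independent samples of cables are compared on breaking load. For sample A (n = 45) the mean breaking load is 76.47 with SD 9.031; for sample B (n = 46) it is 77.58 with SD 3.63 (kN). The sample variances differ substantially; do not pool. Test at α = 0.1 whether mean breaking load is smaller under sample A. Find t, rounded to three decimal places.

Let group 1 = sample A, group 2 = sample B. H0: μ_1 = μ_2; H1: μ_1 < μ_2 (Welch's two-sample t-test, left-tailed).
t = (x̄_1 − x̄_2)/√(s_1²/n_1 + s_2²/n_2) = (76.47 − 77.58)/√(9.031²/45 + 3.63²/46) = -0.766
Welch–Satterthwaite df ≈ 57.60
p-value = P(T ≤ -0.766) ≈ 0.2233
Since p ≈ 0.2233 > α = 0.1, fail to reject H0; the evidence is not statistically significant.

-0.766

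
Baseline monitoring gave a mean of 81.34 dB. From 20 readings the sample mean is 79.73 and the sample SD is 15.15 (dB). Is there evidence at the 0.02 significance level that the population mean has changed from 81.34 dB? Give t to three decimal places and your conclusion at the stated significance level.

t = -0.475; fail to reject H0

H0: μ = 81.34; H1: μ ≠ 81.34 (one-sample t-test, two-sided).
t = (x̄ − μ₀)/(s/√n) = (79.73 − 81.34)/(15.15/√20) = -0.475
df = n − 1 = 19
Two-sided p-value ≈ 0.6400
Since p ≈ 0.6400 > α = 0.02, fail to reject H0; the evidence is not statistically significant.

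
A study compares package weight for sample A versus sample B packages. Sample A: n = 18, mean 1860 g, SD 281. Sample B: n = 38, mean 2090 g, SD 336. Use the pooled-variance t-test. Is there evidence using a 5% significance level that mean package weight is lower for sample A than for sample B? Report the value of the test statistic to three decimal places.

Let group 1 = sample A, group 2 = sample B. H0: μ_1 = μ_2; H1: μ_1 < μ_2 (two-sample pooled-variance t-test, left-tailed).
s_p² = [(18−1)·281² + (38−1)·336²]/(18+38−2) = 102213
t = (1860 − 2090)/√[102213·(1/18 + 1/38)] = -2.514
df = n₁ + n₂ − 2 = 54
p-value = P(T ≤ -2.514) ≈ 0.0075
Since p ≈ 0.0075 < α = 0.05, reject H0; the evidence is statistically significant.

-2.514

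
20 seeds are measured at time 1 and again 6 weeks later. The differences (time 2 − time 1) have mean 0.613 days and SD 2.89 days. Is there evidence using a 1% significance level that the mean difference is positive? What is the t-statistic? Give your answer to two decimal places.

H0: μ_d = 0; H1: μ_d > 0 (paired t-test on the differences, right-tailed).
t = d̄/(s_d/√n) = 0.613/(2.89/√20) = 0.95
df = n − 1 = 19
p-value = P(T ≥ 0.95) ≈ 0.177
Since p ≈ 0.177 > α = 0.01, fail to reject H0; the evidence is not statistically significant.

0.95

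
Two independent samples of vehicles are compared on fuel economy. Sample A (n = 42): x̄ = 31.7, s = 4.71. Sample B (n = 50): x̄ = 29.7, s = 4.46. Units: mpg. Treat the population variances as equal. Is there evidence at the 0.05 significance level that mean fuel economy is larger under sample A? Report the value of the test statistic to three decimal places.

2.088

Let group 1 = sample A, group 2 = sample B. H0: μ_1 = μ_2; H1: μ_1 > μ_2 (two-sample pooled-variance t-test, right-tailed).
s_p² = [(42−1)·4.71² + (50−1)·4.46²]/(42+50−2) = 20.936
t = (31.7 − 29.7)/√[20.936·(1/42 + 1/50)] = 2.088
df = n₁ + n₂ − 2 = 90
p-value = P(T ≥ 2.088) ≈ 0.0198
Since p ≈ 0.0198 < α = 0.05, reject H0; the evidence is statistically significant.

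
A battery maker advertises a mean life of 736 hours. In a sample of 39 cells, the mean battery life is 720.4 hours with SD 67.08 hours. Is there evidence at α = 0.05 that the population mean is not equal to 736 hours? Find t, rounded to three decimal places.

H0: μ = 736; H1: μ ≠ 736 (one-sample t-test, two-sided).
t = (x̄ − μ₀)/(s/√n) = (720.4 − 736)/(67.08/√39) = -1.452
df = n − 1 = 38
Two-sided p-value ≈ 0.155
Since p ≈ 0.155 > α = 0.05, fail to reject H0; the evidence is not statistically significant.

-1.452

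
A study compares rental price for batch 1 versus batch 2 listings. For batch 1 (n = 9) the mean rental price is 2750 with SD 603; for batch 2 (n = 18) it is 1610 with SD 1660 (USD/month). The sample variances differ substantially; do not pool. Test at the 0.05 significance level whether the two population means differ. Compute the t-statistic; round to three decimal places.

Let group 1 = batch 1, group 2 = batch 2. H0: μ_1 = μ_2; H1: μ_1 ≠ μ_2 (Welch's two-sample t-test, two-sided).
t = (x̄_1 − x̄_2)/√(s_1²/n_1 + s_2²/n_2) = (2750 − 1610)/√(603²/9 + 1660²/18) = 2.592
Welch–Satterthwaite df ≈ 23.66
Two-sided p-value ≈ 0.016
Since p ≈ 0.016 < α = 0.05, reject H0; the data support H1.

2.592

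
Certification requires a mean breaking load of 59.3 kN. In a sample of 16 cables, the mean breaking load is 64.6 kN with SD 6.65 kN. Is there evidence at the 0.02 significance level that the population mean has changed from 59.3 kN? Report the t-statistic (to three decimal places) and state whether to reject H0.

H0: μ = 59.3; H1: μ ≠ 59.3 (one-sample t-test, two-sided).
t = (x̄ − μ₀)/(s/√n) = (64.6 − 59.3)/(6.65/√16) = 3.188
df = n − 1 = 15
Two-sided p-value ≈ 0.0061
Since p ≈ 0.0061 < α = 0.02, reject H0; the data support H1.

t = 3.188; reject H0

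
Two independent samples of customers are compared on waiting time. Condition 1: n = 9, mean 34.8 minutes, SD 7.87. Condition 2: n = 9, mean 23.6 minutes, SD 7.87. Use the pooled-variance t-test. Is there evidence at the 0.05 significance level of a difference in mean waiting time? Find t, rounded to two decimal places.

Let group 1 = condition 1, group 2 = condition 2. H0: μ_1 = μ_2; H1: μ_1 ≠ μ_2 (two-sample pooled-variance t-test, two-sided).
s_p² = [(9−1)·7.87² + (9−1)·7.87²]/(9+9−2) = 61.9369
t = (34.8 − 23.6)/√[61.9369·(1/9 + 1/9)] = 3.02
df = n₁ + n₂ − 2 = 16
Two-sided p-value ≈ 0.008
Since p ≈ 0.008 < α = 0.05, reject H0; the evidence is statistically significant.

3.02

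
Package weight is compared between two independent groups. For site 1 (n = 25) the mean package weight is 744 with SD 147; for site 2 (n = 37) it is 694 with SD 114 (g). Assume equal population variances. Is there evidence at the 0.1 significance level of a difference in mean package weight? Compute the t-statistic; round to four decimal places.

1.5062

Let group 1 = site 1, group 2 = site 2. H0: μ_1 = μ_2; H1: μ_1 ≠ μ_2 (two-sample pooled-variance t-test, two-sided).
s_p² = [(25−1)·147² + (37−1)·114²]/(25+37−2) = 16441.2
t = (744 − 694)/√[16441.2·(1/25 + 1/37)] = 1.5062
df = n₁ + n₂ − 2 = 60
Two-sided p-value ≈ 0.137
Since p ≈ 0.137 > α = 0.1, fail to reject H0; the data do not provide sufficient evidence against H0.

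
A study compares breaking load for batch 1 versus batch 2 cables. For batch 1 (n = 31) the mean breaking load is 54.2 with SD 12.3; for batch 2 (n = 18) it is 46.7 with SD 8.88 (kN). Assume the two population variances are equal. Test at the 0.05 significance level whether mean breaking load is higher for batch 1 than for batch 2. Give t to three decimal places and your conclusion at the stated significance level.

Let group 1 = batch 1, group 2 = batch 2. H0: μ_1 = μ_2; H1: μ_1 > μ_2 (two-sample pooled-variance t-test, right-tailed).
s_p² = [(31−1)·12.3² + (18−1)·8.88²]/(31+18−2) = 125.09
t = (54.2 − 46.7)/√[125.09·(1/31 + 1/18)] = 2.263
df = n₁ + n₂ − 2 = 47
p-value = P(T ≥ 2.263) ≈ 0.014
Since p ≈ 0.014 < α = 0.05, reject H0; the evidence is statistically significant.

t = 2.263; reject H0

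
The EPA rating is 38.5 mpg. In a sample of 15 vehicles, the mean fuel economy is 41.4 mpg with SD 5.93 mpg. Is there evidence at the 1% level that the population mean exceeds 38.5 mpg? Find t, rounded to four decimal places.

H0: μ = 38.5; H1: μ > 38.5 (one-sample t-test, right-tailed).
t = (x̄ − μ₀)/(s/√n) = (41.4 − 38.5)/(5.93/√15) = 1.8940
df = n − 1 = 14
p-value = P(T ≥ 1.8940) ≈ 0.0395
Since p ≈ 0.0395 > α = 0.01, fail to reject H0; the data do not provide sufficient evidence against H0.

1.8940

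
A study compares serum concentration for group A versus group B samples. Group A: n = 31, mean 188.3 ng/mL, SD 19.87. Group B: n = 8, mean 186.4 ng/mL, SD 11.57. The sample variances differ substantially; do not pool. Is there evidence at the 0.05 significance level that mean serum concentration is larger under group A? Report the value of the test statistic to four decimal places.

0.3500

Let group 1 = group A, group 2 = group B. H0: μ_1 = μ_2; H1: μ_1 > μ_2 (Welch's two-sample t-test, right-tailed).
t = (x̄_1 − x̄_2)/√(s_1²/n_1 + s_2²/n_2) = (188.3 − 186.4)/√(19.87²/31 + 11.57²/8) = 0.3500
Welch–Satterthwaite df ≈ 19.13
p-value = P(T ≥ 0.3500) ≈ 0.3651
Since p ≈ 0.3651 > α = 0.05, fail to reject H0; the data do not provide sufficient evidence against H0.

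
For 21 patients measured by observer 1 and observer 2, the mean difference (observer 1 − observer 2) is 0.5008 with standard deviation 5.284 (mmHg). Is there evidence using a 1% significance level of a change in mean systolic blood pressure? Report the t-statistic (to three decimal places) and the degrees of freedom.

H0: μ_d = 0; H1: μ_d ≠ 0 (paired t-test on the differences, two-sided).
t = d̄/(s_d/√n) = 0.5008/(5.284/√21) = 0.434
df = n − 1 = 20
Two-sided p-value ≈ 0.6687
Since p ≈ 0.6687 > α = 0.01, fail to reject H0; the evidence is not statistically significant.

t = 0.434, df = 20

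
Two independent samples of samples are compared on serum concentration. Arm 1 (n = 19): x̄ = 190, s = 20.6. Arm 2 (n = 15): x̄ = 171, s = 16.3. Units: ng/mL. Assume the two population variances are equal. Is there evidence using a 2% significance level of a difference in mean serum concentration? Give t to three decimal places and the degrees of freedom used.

Let group 1 = arm 1, group 2 = arm 2. H0: μ_1 = μ_2; H1: μ_1 ≠ μ_2 (two-sample pooled-variance t-test, two-sided).
s_p² = [(19−1)·20.6² + (15−1)·16.3²]/(19+15−2) = 354.942
t = (190 − 171)/√[354.942·(1/19 + 1/15)] = 2.920
df = n₁ + n₂ − 2 = 32
Two-sided p-value ≈ 0.0064
Since p ≈ 0.0064 < α = 0.02, reject H0; the data support H1.

t = 2.920, df = 32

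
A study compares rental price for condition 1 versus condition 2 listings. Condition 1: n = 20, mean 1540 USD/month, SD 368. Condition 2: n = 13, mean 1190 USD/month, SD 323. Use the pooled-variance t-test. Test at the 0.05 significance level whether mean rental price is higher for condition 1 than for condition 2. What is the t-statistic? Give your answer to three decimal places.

Let group 1 = condition 1, group 2 = condition 2. H0: μ_1 = μ_2; H1: μ_1 > μ_2 (two-sample pooled-variance t-test, right-tailed).
s_p² = [(20−1)·368² + (13−1)·323²]/(20+13−2) = 123387
t = (1540 − 1190)/√[123387·(1/20 + 1/13)] = 2.797
df = n₁ + n₂ − 2 = 31
p-value = P(T ≥ 2.797) ≈ 0.004
Since p ≈ 0.004 < α = 0.05, reject H0; the data support H1.

2.797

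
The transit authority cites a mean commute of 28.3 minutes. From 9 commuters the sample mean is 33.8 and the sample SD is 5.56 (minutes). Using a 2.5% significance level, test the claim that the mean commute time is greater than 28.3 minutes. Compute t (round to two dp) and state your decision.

t = 2.97; reject H0

H0: μ = 28.3; H1: μ > 28.3 (one-sample t-test, right-tailed).
t = (x̄ − μ₀)/(s/√n) = (33.8 − 28.3)/(5.56/√9) = 2.97
df = n − 1 = 8
p-value = P(T ≥ 2.97) ≈ 0.009
Since p ≈ 0.009 < α = 0.025, reject H0; the data support H1.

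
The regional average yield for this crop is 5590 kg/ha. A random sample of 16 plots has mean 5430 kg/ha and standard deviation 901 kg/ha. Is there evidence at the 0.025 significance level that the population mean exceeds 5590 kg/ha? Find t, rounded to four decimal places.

-0.7103

H0: μ = 5590; H1: μ > 5590 (one-sample t-test, right-tailed).
t = (x̄ − μ₀)/(s/√n) = (5430 − 5590)/(901/√16) = -0.7103
df = n − 1 = 15
p-value = P(T ≥ -0.7103) ≈ 0.756
Since p ≈ 0.756 > α = 0.025, fail to reject H0; the data do not provide sufficient evidence against H0.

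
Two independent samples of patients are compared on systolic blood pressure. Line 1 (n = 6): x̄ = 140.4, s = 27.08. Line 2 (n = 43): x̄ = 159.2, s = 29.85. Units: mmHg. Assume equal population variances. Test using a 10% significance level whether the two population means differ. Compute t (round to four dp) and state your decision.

Let group 1 = line 1, group 2 = line 2. H0: μ_1 = μ_2; H1: μ_1 ≠ μ_2 (two-sample pooled-variance t-test, two-sided).
s_p² = [(6−1)·27.08² + (43−1)·29.85²]/(6+43−2) = 874.246
t = (140.4 − 159.2)/√[874.246·(1/6 + 1/43)] = -1.4590
df = n₁ + n₂ − 2 = 47
Two-sided p-value ≈ 0.1512
Since p ≈ 0.1512 > α = 0.1, fail to reject H0; the evidence is not statistically significant.

t = -1.4590; fail to reject H0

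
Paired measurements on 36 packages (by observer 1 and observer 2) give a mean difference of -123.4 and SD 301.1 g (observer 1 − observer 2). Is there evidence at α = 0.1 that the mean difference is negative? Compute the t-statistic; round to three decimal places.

-2.459

H0: μ_d = 0; H1: μ_d < 0 (paired t-test on the differences, left-tailed).
t = d̄/(s_d/√n) = -123.4/(301.1/√36) = -2.459
df = n − 1 = 35
p-value = P(T ≤ -2.459) ≈ 0.010
Since p ≈ 0.010 < α = 0.1, reject H0; the evidence is statistically significant.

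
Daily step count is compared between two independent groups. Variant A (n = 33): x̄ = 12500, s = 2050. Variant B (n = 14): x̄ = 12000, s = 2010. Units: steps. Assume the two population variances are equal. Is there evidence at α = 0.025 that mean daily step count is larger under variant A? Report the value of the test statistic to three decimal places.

Let group 1 = variant A, group 2 = variant B. H0: μ_1 = μ_2; H1: μ_1 > μ_2 (two-sample pooled-variance t-test, right-tailed).
s_p² = [(33−1)·2050² + (14−1)·2010²]/(33+14−2) = 4155580
t = (12500 − 12000)/√[4155580·(1/33 + 1/14)] = 0.769
df = n₁ + n₂ − 2 = 45
p-value = P(T ≥ 0.769) ≈ 0.223
Since p ≈ 0.223 > α = 0.025, fail to reject H0; the evidence is not statistically significant.

0.769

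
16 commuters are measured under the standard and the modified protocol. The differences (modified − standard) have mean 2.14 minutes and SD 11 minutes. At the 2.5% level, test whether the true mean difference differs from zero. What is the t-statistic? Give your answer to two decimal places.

H0: μ_d = 0; H1: μ_d ≠ 0 (paired t-test on the differences, two-sided).
t = d̄/(s_d/√n) = 2.14/(11/√16) = 0.78
df = n − 1 = 15
Two-sided p-value ≈ 0.4486
Since p ≈ 0.4486 > α = 0.025, fail to reject H0; the evidence is not statistically significant.

0.78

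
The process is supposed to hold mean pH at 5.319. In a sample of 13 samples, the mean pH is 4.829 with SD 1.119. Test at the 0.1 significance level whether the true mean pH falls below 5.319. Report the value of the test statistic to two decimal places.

-1.58

H0: μ = 5.319; H1: μ < 5.319 (one-sample t-test, left-tailed).
t = (x̄ − μ₀)/(s/√n) = (4.829 − 5.319)/(1.119/√13) = -1.58
df = n − 1 = 12
p-value = P(T ≤ -1.58) ≈ 0.070
Since p ≈ 0.070 < α = 0.1, reject H0; the evidence is statistically significant.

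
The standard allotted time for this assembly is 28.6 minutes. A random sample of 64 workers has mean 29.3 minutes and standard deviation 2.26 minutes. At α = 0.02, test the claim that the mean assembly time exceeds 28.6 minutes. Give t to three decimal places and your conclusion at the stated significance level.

H0: μ = 28.6; H1: μ > 28.6 (one-sample t-test, right-tailed).
t = (x̄ − μ₀)/(s/√n) = (29.3 − 28.6)/(2.26/√64) = 2.478
df = n − 1 = 63
p-value = P(T ≥ 2.478) ≈ 0.008
Since p ≈ 0.008 < α = 0.02, reject H0; the evidence is statistically significant.

t = 2.478; reject H0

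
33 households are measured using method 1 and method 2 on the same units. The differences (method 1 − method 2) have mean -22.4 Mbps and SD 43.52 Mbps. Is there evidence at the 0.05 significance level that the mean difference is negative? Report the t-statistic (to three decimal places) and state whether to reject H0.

t = -2.957; reject H0

H0: μ_d = 0; H1: μ_d < 0 (paired t-test on the differences, left-tailed).
t = d̄/(s_d/√n) = -22.4/(43.52/√33) = -2.957
df = n − 1 = 32
p-value = P(T ≤ -2.957) ≈ 0.0029
Since p ≈ 0.0029 < α = 0.05, reject H0; the evidence is statistically significant.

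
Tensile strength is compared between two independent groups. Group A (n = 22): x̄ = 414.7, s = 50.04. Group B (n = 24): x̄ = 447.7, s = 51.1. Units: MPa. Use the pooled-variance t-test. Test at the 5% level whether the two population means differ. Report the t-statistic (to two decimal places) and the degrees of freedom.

Let group 1 = group A, group 2 = group B. H0: μ_1 = μ_2; H1: μ_1 ≠ μ_2 (two-sample pooled-variance t-test, two-sided).
s_p² = [(22−1)·50.04² + (24−1)·51.1²]/(22+24−2) = 2560.04
t = (414.7 − 447.7)/√[2560.04·(1/22 + 1/24)] = -2.21
df = n₁ + n₂ − 2 = 44
Two-sided p-value ≈ 0.0324
Since p ≈ 0.0324 < α = 0.05, reject H0; the evidence is statistically significant.

t = -2.21, df = 44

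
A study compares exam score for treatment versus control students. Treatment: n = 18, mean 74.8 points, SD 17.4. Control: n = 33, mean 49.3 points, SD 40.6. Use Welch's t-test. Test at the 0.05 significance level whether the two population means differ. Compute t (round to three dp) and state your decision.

Let group 1 = treatment, group 2 = control. H0: μ_1 = μ_2; H1: μ_1 ≠ μ_2 (Welch's two-sample t-test, two-sided).
t = (x̄_1 − x̄_2)/√(s_1²/n_1 + s_2²/n_2) = (74.8 − 49.3)/√(17.4²/18 + 40.6²/33) = 3.121
Welch–Satterthwaite df ≈ 47.12
Two-sided p-value ≈ 0.0031
Since p ≈ 0.0031 < α = 0.05, reject H0; the data support H1.

t = 3.121; reject H0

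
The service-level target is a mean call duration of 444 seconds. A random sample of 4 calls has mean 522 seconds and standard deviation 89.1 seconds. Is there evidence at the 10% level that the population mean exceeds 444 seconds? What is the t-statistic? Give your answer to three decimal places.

1.751

H0: μ = 444; H1: μ > 444 (one-sample t-test, right-tailed).
t = (x̄ − μ₀)/(s/√n) = (522 − 444)/(89.1/√4) = 1.751
df = n − 1 = 3
p-value = P(T ≥ 1.751) ≈ 0.089
Since p ≈ 0.089 < α = 0.1, reject H0; the data support H1.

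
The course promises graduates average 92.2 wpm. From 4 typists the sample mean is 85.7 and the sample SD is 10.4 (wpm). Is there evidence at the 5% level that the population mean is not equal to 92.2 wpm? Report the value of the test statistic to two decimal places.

H0: μ = 92.2; H1: μ ≠ 92.2 (one-sample t-test, two-sided).
t = (x̄ − μ₀)/(s/√n) = (85.7 − 92.2)/(10.4/√4) = -1.25
df = n − 1 = 3
Two-sided p-value ≈ 0.300
Since p ≈ 0.300 > α = 0.05, fail to reject H0; the data do not provide sufficient evidence against H0.

-1.25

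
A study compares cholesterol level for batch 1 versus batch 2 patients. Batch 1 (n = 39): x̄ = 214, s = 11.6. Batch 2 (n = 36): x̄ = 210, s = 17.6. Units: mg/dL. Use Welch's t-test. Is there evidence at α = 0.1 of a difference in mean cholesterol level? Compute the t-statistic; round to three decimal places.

1.152

Let group 1 = batch 1, group 2 = batch 2. H0: μ_1 = μ_2; H1: μ_1 ≠ μ_2 (Welch's two-sample t-test, two-sided).
t = (x̄_1 − x̄_2)/√(s_1²/n_1 + s_2²/n_2) = (214 − 210)/√(11.6²/39 + 17.6²/36) = 1.152
Welch–Satterthwaite df ≈ 59.84
Two-sided p-value ≈ 0.2539
Since p ≈ 0.2539 > α = 0.1, fail to reject H0; the data do not provide sufficient evidence against H0.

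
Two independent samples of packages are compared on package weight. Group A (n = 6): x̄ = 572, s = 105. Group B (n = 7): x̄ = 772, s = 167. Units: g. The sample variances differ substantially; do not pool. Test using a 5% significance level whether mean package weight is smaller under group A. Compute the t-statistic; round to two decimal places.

-2.62

Let group 1 = group A, group 2 = group B. H0: μ_1 = μ_2; H1: μ_1 < μ_2 (Welch's two-sample t-test, left-tailed).
t = (x̄_1 − x̄_2)/√(s_1²/n_1 + s_2²/n_2) = (572 − 772)/√(105²/6 + 167²/7) = -2.62
Welch–Satterthwaite df ≈ 10.21
p-value = P(T ≤ -2.62) ≈ 0.0126
Since p ≈ 0.0126 < α = 0.05, reject H0; the data support H1.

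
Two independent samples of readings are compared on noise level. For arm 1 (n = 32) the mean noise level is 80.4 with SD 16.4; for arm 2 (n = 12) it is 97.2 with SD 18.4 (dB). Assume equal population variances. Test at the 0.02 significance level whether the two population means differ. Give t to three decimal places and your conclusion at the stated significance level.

Let group 1 = arm 1, group 2 = arm 2. H0: μ_1 = μ_2; H1: μ_1 ≠ μ_2 (two-sample pooled-variance t-test, two-sided).
s_p² = [(32−1)·16.4² + (12−1)·18.4²]/(32+12−2) = 287.189
t = (80.4 − 97.2)/√[287.189·(1/32 + 1/12)] = -2.929
df = n₁ + n₂ − 2 = 42
Two-sided p-value ≈ 0.0055
Since p ≈ 0.0055 < α = 0.02, reject H0; the evidence is statistically significant.

t = -2.929; reject H0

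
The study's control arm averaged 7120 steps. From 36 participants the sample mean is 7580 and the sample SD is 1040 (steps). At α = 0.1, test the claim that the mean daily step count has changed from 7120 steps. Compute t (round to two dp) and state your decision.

t = 2.65; reject H0

H0: μ = 7120; H1: μ ≠ 7120 (one-sample t-test, two-sided).
t = (x̄ − μ₀)/(s/√n) = (7580 − 7120)/(1040/√36) = 2.65
df = n − 1 = 35
Two-sided p-value ≈ 0.012
Since p ≈ 0.012 < α = 0.1, reject H0; the evidence is statistically significant.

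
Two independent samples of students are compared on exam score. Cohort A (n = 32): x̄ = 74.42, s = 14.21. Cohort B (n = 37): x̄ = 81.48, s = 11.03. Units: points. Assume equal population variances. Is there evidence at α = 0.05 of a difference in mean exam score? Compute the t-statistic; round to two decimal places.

-2.32

Let group 1 = cohort A, group 2 = cohort B. H0: μ_1 = μ_2; H1: μ_1 ≠ μ_2 (two-sample pooled-variance t-test, two-sided).
s_p² = [(32−1)·14.21² + (37−1)·11.03²]/(32+37−2) = 158.798
t = (74.42 − 81.48)/√[158.798·(1/32 + 1/37)] = -2.32
df = n₁ + n₂ − 2 = 67
Two-sided p-value ≈ 0.0234
Since p ≈ 0.0234 < α = 0.05, reject H0; the data support H1.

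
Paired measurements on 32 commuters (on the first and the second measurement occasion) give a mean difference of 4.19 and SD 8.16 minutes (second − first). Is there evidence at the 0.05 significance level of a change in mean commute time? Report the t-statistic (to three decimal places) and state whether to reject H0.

H0: μ_d = 0; H1: μ_d ≠ 0 (paired t-test on the differences, two-sided).
t = d̄/(s_d/√n) = 4.19/(8.16/√32) = 2.905
df = n − 1 = 31
Two-sided p-value ≈ 0.0067
Since p ≈ 0.0067 < α = 0.05, reject H0; the evidence is statistically significant.

t = 2.905; reject H0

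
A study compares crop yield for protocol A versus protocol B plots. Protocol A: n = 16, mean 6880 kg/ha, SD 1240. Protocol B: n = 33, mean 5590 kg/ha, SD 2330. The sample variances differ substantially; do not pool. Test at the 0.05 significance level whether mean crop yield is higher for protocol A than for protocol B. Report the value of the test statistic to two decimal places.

Let group 1 = protocol A, group 2 = protocol B. H0: μ_1 = μ_2; H1: μ_1 > μ_2 (Welch's two-sample t-test, right-tailed).
t = (x̄_1 − x̄_2)/√(s_1²/n_1 + s_2²/n_2) = (6880 − 5590)/√(1240²/16 + 2330²/33) = 2.53
Welch–Satterthwaite df ≈ 46.47
p-value = P(T ≥ 2.53) ≈ 0.0075
Since p ≈ 0.0075 < α = 0.05, reject H0; the data support H1.

2.53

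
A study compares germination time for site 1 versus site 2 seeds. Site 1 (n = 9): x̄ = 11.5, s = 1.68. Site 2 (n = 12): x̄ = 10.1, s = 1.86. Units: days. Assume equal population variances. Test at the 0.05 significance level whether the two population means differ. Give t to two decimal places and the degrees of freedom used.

Let group 1 = site 1, group 2 = site 2. H0: μ_1 = μ_2; H1: μ_1 ≠ μ_2 (two-sample pooled-variance t-test, two-sided).
s_p² = [(9−1)·1.68² + (12−1)·1.86²]/(9+12−2) = 3.19131
t = (11.5 − 10.1)/√[3.19131·(1/9 + 1/12)] = 1.78
df = n₁ + n₂ − 2 = 19
Two-sided p-value ≈ 0.0915
Since p ≈ 0.0915 > α = 0.05, fail to reject H0; the evidence is not statistically significant.

t = 1.78, df = 19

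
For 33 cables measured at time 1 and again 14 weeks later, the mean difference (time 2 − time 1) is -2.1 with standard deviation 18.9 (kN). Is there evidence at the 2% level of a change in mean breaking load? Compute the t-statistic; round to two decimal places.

-0.64

H0: μ_d = 0; H1: μ_d ≠ 0 (paired t-test on the differences, two-sided).
t = d̄/(s_d/√n) = -2.1/(18.9/√33) = -0.64
df = n − 1 = 32
Two-sided p-value ≈ 0.5278
Since p ≈ 0.5278 > α = 0.02, fail to reject H0; the evidence is not statistically significant.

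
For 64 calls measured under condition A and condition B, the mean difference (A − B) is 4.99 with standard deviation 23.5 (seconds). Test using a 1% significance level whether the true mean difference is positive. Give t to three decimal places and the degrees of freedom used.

H0: μ_d = 0; H1: μ_d > 0 (paired t-test on the differences, right-tailed).
t = d̄/(s_d/√n) = 4.99/(23.5/√64) = 1.699
df = n − 1 = 63
p-value = P(T ≥ 1.699) ≈ 0.047
Since p ≈ 0.047 > α = 0.01, fail to reject H0; the data do not provide sufficient evidence against H0.

t = 1.699, df = 63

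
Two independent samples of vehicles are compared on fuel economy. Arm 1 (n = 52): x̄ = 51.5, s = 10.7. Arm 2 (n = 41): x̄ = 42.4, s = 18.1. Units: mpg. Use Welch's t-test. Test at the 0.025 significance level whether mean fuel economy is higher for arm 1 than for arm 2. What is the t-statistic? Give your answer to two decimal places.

Let group 1 = arm 1, group 2 = arm 2. H0: μ_1 = μ_2; H1: μ_1 > μ_2 (Welch's two-sample t-test, right-tailed).
t = (x̄_1 − x̄_2)/√(s_1²/n_1 + s_2²/n_2) = (51.5 − 42.4)/√(10.7²/52 + 18.1²/41) = 2.85
Welch–Satterthwaite df ≈ 61.42
p-value = P(T ≥ 2.85) ≈ 0.003
Since p ≈ 0.003 < α = 0.025, reject H0; the evidence is statistically significant.

2.85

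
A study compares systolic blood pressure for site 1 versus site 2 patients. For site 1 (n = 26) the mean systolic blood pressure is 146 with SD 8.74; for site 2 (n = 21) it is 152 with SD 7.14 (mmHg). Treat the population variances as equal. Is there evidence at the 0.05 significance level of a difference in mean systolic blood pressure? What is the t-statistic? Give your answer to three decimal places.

Let group 1 = site 1, group 2 = site 2. H0: μ_1 = μ_2; H1: μ_1 ≠ μ_2 (two-sample pooled-variance t-test, two-sided).
s_p² = [(26−1)·8.74² + (21−1)·7.14²]/(26+21−2) = 65.0952
t = (146 − 152)/√[65.0952·(1/26 + 1/21)] = -2.535
df = n₁ + n₂ − 2 = 45
Two-sided p-value ≈ 0.0148
Since p ≈ 0.0148 < α = 0.05, reject H0; the evidence is statistically significant.

-2.535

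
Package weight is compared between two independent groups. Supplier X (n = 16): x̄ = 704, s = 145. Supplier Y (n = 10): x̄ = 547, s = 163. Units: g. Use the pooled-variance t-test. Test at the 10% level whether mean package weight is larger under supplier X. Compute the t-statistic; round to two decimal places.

2.56

Let group 1 = supplier X, group 2 = supplier Y. H0: μ_1 = μ_2; H1: μ_1 > μ_2 (two-sample pooled-variance t-test, right-tailed).
s_p² = [(16−1)·145² + (10−1)·163²]/(16+10−2) = 23104
t = (704 − 547)/√[23104·(1/16 + 1/10)] = 2.56
df = n₁ + n₂ − 2 = 24
p-value = P(T ≥ 2.56) ≈ 0.009
Since p ≈ 0.009 < α = 0.1, reject H0; the evidence is statistically significant.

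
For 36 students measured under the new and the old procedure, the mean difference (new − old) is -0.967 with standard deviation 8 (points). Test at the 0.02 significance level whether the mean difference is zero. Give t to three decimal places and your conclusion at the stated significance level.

t = -0.725; fail to reject H0

H0: μ_d = 0; H1: μ_d ≠ 0 (paired t-test on the differences, two-sided).
t = d̄/(s_d/√n) = -0.967/(8/√36) = -0.725
df = n − 1 = 35
Two-sided p-value ≈ 0.4731
Since p ≈ 0.4731 > α = 0.02, fail to reject H0; the data do not provide sufficient evidence against H0.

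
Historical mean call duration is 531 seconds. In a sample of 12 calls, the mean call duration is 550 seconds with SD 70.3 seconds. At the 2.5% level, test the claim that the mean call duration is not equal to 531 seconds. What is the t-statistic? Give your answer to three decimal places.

0.936

H0: μ = 531; H1: μ ≠ 531 (one-sample t-test, two-sided).
t = (x̄ − μ₀)/(s/√n) = (550 − 531)/(70.3/√12) = 0.936
df = n − 1 = 11
Two-sided p-value ≈ 0.3692
Since p ≈ 0.3692 > α = 0.025, fail to reject H0; the evidence is not statistically significant.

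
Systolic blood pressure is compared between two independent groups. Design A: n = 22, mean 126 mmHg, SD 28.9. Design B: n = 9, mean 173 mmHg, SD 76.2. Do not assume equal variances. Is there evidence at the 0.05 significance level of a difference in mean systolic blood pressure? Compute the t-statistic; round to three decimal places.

-1.798

Let group 1 = design A, group 2 = design B. H0: μ_1 = μ_2; H1: μ_1 ≠ μ_2 (Welch's two-sample t-test, two-sided).
t = (x̄_1 − x̄_2)/√(s_1²/n_1 + s_2²/n_2) = (126 − 173)/√(28.9²/22 + 76.2²/9) = -1.798
Welch–Satterthwaite df ≈ 8.96
Two-sided p-value ≈ 0.1058
Since p ≈ 0.1058 > α = 0.05, fail to reject H0; the evidence is not statistically significant.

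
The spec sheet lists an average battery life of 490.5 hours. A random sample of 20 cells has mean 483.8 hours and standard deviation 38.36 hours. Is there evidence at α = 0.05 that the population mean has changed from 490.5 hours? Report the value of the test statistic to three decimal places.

-0.781

H0: μ = 490.5; H1: μ ≠ 490.5 (one-sample t-test, two-sided).
t = (x̄ − μ₀)/(s/√n) = (483.8 − 490.5)/(38.36/√20) = -0.781
df = n − 1 = 19
Two-sided p-value ≈ 0.444
Since p ≈ 0.444 > α = 0.05, fail to reject H0; the evidence is not statistically significant.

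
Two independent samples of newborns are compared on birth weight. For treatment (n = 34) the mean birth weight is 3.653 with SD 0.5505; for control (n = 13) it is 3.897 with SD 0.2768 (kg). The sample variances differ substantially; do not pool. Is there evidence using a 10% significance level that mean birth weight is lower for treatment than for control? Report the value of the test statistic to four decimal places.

Let group 1 = treatment, group 2 = control. H0: μ_1 = μ_2; H1: μ_1 < μ_2 (Welch's two-sample t-test, left-tailed).
t = (x̄_1 − x̄_2)/√(s_1²/n_1 + s_2²/n_2) = (3.653 − 3.897)/√(0.5505²/34 + 0.2768²/13) = -2.0052
Welch–Satterthwaite df ≈ 41.35
p-value = P(T ≤ -2.0052) ≈ 0.026
Since p ≈ 0.026 < α = 0.1, reject H0; the data support H1.

-2.0052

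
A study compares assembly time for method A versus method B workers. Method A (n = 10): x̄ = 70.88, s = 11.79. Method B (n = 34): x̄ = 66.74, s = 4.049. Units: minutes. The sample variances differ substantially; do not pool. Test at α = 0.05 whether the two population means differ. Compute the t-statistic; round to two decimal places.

Let group 1 = method A, group 2 = method B. H0: μ_1 = μ_2; H1: μ_1 ≠ μ_2 (Welch's two-sample t-test, two-sided).
t = (x̄_1 − x̄_2)/√(s_1²/n_1 + s_2²/n_2) = (70.88 − 66.74)/√(11.79²/10 + 4.049²/34) = 1.09
Welch–Satterthwaite df ≈ 9.63
Two-sided p-value ≈ 0.302
Since p ≈ 0.302 > α = 0.05, fail to reject H0; the data do not provide sufficient evidence against H0.

1.09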